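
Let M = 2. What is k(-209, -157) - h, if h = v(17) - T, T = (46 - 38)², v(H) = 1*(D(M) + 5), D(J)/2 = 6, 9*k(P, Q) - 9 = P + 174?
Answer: 397/9 ≈ 44.111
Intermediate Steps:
k(P, Q) = 61/3 + P/9 (k(P, Q) = 1 + (P + 174)/9 = 1 + (174 + P)/9 = 1 + (58/3 + P/9) = 61/3 + P/9)
D(J) = 12 (D(J) = 2*6 = 12)
v(H) = 17 (v(H) = 1*(12 + 5) = 1*17 = 17)
T = 64 (T = 8² = 64)
h = -47 (h = 17 - 1*64 = 17 - 64 = -47)
k(-209, -157) - h = (61/3 + (⅑)*(-209)) - 1*(-47) = (61/3 - 209/9) + 47 = -26/9 + 47 = 397/9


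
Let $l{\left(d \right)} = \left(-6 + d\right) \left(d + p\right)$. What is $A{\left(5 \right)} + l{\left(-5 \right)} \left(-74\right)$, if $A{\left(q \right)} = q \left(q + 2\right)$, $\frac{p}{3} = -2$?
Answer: $-8919$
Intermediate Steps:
$p = -6$ ($p = 3 \left(-2\right) = -6$)
$A{\left(q \right)} = q \left(2 + q\right)$
$l{\left(d \right)} = \left(-6 + d\right)^{2}$ ($l{\left(d \right)} = \left(-6 + d\right) \left(d - 6\right) = \left(-6 + d\right) \left(-6 + d\right) = \left(-6 + d\right)^{2}$)
$A{\left(5 \right)} + l{\left(-5 \right)} \left(-74\right) = 5 \left(2 + 5\right) + \left(36 + \left(-5\right)^{2} - -60\right) \left(-74\right) = 5 \cdot 7 + \left(36 + 25 + 60\right) \left(-74\right) = 35 + 121 \left(-74\right) = 35 - 8954 = -8919$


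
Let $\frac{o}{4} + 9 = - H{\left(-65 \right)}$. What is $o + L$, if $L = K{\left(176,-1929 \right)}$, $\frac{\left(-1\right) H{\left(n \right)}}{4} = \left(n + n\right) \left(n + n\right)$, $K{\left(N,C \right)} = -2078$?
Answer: $268286$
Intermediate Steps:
$H{\left(n \right)} = - 16 n^{2}$ ($H{\left(n \right)} = - 4 \left(n + n\right) \left(n + n\right) = - 4 \cdot 2 n 2 n = - 4 \cdot 4 n^{2} = - 16 n^{2}$)
$L = -2078$
$o = 270364$ ($o = -36 + 4 \left(- \left(-16\right) \left(-65\right)^{2}\right) = -36 + 4 \left(- \left(-16\right) 4225\right) = -36 + 4 \left(\left(-1\right) \left(-67600\right)\right) = -36 + 4 \cdot 67600 = -36 + 270400 = 270364$)
$o + L = 270364 - 2078 = 268286$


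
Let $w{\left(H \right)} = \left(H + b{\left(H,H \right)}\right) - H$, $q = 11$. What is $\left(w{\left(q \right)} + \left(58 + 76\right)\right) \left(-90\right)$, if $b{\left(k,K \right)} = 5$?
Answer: $-12510$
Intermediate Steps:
$w{\left(H \right)} = 5$ ($w{\left(H \right)} = \left(H + 5\right) - H = \left(5 + H\right) - H = 5$)
$\left(w{\left(q \right)} + \left(58 + 76\right)\right) \left(-90\right) = \left(5 + \left(58 + 76\right)\right) \left(-90\right) = \left(5 + 134\right) \left(-90\right) = 139 \left(-90\right) = -12510$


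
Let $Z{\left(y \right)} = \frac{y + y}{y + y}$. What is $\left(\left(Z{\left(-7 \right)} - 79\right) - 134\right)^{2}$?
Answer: $44944$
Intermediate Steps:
$Z{\left(y \right)} = 1$ ($Z{\left(y \right)} = \frac{2 y}{2 y} = 2 y \frac{1}{2 y} = 1$)
$\left(\left(Z{\left(-7 \right)} - 79\right) - 134\right)^{2} = \left(\left(1 - 79\right) - 134\right)^{2} = \left(-78 - 134\right)^{2} = \left(-212\right)^{2} = 44944$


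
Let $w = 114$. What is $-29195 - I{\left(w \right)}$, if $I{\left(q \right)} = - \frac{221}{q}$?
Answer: $- \frac{3328009}{114} \approx -29193.0$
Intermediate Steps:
$-29195 - I{\left(w \right)} = -29195 - - \frac{221}{114} = -29195 + \frac{221}{114} = - \frac{3328009}{114}$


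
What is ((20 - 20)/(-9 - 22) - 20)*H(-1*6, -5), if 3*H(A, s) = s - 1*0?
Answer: 100/3 ≈ 33.333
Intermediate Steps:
H(A, s) = s/3 (H(A, s) = (s - 1*0)/3 = (s + 0)/3 = s/3)
((20 - 20)/(-9 - 22) - 20)*H(-1*6, -5) = ((20 - 20)/(-9 - 22) - 20)*((⅓)*(-5)) = (0/(-31) - 20)*(-5/3) = (0*(-1/31) - 20)*(-5/3) = (0 - 20)*(-5/3) = -20*(-5/3) = 100/3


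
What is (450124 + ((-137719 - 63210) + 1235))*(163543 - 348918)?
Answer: -46423461250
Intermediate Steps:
(450124 + ((-137719 - 63210) + 1235))*(163543 - 348918) = (450124 + (-200929 + 1235))*(-185375) = (450124 - 199694)*(-185375) = 250430*(-185375) = -46423461250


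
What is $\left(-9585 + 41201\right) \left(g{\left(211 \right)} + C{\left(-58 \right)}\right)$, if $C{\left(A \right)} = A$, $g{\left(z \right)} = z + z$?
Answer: $11508224$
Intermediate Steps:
$g{\left(z \right)} = 2 z$
$\left(-9585 + 41201\right) \left(g{\left(211 \right)} + C{\left(-58 \right)}\right) = \left(-9585 + 41201\right) \left(2 \cdot 211 - 58\right) = 31616 \left(422 - 58\right) = 31616 \cdot 364 = 11508224$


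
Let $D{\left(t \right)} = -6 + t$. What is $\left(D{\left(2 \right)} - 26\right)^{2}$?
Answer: $900$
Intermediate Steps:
$\left(D{\left(2 \right)} - 26\right)^{2} = \left(\left(-6 + 2\right) - 26\right)^{2} = \left(-4 - 26\right)^{2} = \left(-30\right)^{2} = 900$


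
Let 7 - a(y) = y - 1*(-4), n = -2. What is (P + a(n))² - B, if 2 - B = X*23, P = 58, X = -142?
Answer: 701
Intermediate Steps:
a(y) = 3 - y (a(y) = 7 - (y - 1*(-4)) = 7 - (y + 4) = 7 - (4 + y) = 7 + (-4 - y) = 3 - y)
B = 3268 (B = 2 - (-142)*23 = 2 - 1*(-3266) = 2 + 3266 = 3268)
(P + a(n))² - B = (58 + (3 - 1*(-2)))² - 1*3268 = (58 + (3 + 2))² - 3268 = (58 + 5)² - 3268 = 63² - 3268 = 3969 - 3268 = 701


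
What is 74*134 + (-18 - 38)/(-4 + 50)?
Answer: 228040/23 ≈ 9914.8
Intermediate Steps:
74*134 + (-18 - 38)/(-4 + 50) = 9916 - 56/46 = 9916 - 56*1/46 = 9916 - 28/23 = 228040/23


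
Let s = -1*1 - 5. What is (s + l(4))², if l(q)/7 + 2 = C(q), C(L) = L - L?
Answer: 400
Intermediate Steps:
C(L) = 0
l(q) = -14 (l(q) = -14 + 7*0 = -14 + 0 = -14)
s = -6 (s = -1 - 5 = -6)
(s + l(4))² = (-6 - 14)² = (-20)² = 400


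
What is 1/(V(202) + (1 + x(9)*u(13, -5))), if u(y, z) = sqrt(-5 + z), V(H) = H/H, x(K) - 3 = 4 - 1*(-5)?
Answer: 1/722 - 3*I*sqrt(10)/361 ≈ 0.001385 - 0.026279*I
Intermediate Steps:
x(K) = 12 (x(K) = 3 + (4 - 1*(-5)) = 3 + (4 + 5) = 3 + 9 = 12)
V(H) = 1
1/(V(202) + (1 + x(9)*u(13, -5))) = 1/(1 + (1 + 12*sqrt(-5 - 5))) = 1/(1 + (1 + 12*sqrt(-10))) = 1/(1 + (1 + 12*(I*sqrt(10)))) = 1/(1 + (1 + 12*I*sqrt(10))) = 1/(2 + 12*I*sqrt(10))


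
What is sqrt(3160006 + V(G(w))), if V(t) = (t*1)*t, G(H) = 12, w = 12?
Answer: 5*sqrt(126406) ≈ 1777.7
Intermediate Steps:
V(t) = t**2 (V(t) = t*t = t**2)
sqrt(3160006 + V(G(w))) = sqrt(3160006 + 12**2) = sqrt(3160006 + 144) = sqrt(3160150) = 5*sqrt(126406)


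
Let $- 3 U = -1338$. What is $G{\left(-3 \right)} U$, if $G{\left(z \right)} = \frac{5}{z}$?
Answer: $- \frac{2230}{3} \approx -743.33$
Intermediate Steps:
$U = 446$ ($U = \left(- \frac{1}{3}\right) \left(-1338\right) = 446$)
$G{\left(-3 \right)} U = \frac{5}{-3} \cdot 446 = 5 \left(- \frac{1}{3}\right) 446 = \left(- \frac{5}{3}\right) 446 = - \frac{2230}{3}$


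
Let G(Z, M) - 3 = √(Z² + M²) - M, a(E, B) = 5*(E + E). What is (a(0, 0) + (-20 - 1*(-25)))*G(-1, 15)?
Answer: -60 + 5*√226 ≈ 15.166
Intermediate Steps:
a(E, B) = 10*E (a(E, B) = 5*(2*E) = 10*E)
G(Z, M) = 3 + √(M² + Z²) - M (G(Z, M) = 3 + (√(Z² + M²) - M) = 3 + (√(M² + Z²) - M) = 3 + √(M² + Z²) - M)
(a(0, 0) + (-20 - 1*(-25)))*G(-1, 15) = (10*0 + (-20 - 1*(-25)))*(3 + √(15² + (-1)²) - 1*15) = (0 + (-20 + 25))*(3 + √(225 + 1) - 15) = (0 + 5)*(3 + √226 - 15) = 5*(-12 + √226) = -60 + 5*√226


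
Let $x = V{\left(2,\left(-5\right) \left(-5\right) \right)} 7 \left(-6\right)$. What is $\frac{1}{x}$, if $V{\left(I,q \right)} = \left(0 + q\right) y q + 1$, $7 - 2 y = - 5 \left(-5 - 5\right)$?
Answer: $\frac{1}{564333} \approx 1.772 \cdot 10^{-6}$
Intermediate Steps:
$y = - \frac{43}{2}$ ($y = \frac{7}{2} - \frac{\left(-5\right) \left(-5 - 5\right)}{2} = \frac{7}{2} - \frac{\left(-5\right) \left(-10\right)}{2} = \frac{7}{2} - 25 = - \frac{43}{2} \approx -21.5$)
$V{\left(I,q \right)} = 1 - \frac{43 q^{2}}{2}$ ($V{\left(I,q \right)} = \left(0 + q\right) \left(- \frac{43}{2}\right) q + 1 = q \left(- \frac{43}{2}\right) q + 1 = - \frac{43 q}{2} q + 1 = - \frac{43 q^{2}}{2} + 1 = 1 - \frac{43 q^{2}}{2}$)
$x = 564333$ ($x = \left(1 - \frac{43 \left(\left(-5\right) \left(-5\right)\right)^{2}}{2}\right) 7 \left(-6\right) = \left(1 - \frac{43 \cdot 25^{2}}{2}\right) 7 \left(-6\right) = \left(1 - \frac{26875}{2}\right) 7 \left(-6\right) = \left(- \frac{26873}{2}\right) 7 \left(-6\right) = \left(- \frac{188111}{2}\right) \left(-6\right) = 564333$)
$\frac{1}{x} = \frac{1}{564333}$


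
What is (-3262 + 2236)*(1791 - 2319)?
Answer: 541728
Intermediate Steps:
(-3262 + 2236)*(1791 - 2319) = -1026*(-528) = 541728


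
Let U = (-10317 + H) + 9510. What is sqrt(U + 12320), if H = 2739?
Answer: 2*sqrt(3563) ≈ 119.38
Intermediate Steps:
U = 1932 (U = (-10317 + 2739) + 9510 = -7578 + 9510 = 1932)
sqrt(U + 12320) = sqrt(1932 + 12320) = sqrt(14252) = 2*sqrt(3563)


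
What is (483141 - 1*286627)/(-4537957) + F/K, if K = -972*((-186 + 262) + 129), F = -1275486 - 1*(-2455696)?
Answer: -539489961061/90423331182 ≈ -5.9663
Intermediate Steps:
F = 1180210 (F = -1275486 + 2455696 = 1180210)
K = -199260 (K = -972*(76 + 129) = -972*205 = -199260)
(483141 - 1*286627)/(-4537957) + F/K = (483141 - 1*286627)/(-4537957) + 1180210/(-199260) = (483141 - 286627)*(-1/4537957) + 1180210*(-1/199260) = 196514*(-1/4537957) - 118021/19926 = -196514/4537957 - 118021/19926 = -539489961061/90423331182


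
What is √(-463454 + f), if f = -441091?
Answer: 3*I*√100505 ≈ 951.08*I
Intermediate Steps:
√(-463454 + f) = √(-463454 - 441091) = √(-904545) = 3*I*√100505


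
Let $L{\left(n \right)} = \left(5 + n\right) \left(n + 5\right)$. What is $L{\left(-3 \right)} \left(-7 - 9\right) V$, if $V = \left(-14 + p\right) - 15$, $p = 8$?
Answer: $1344$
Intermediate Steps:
$V = -21$ ($V = \left(-14 + 8\right) - 15 = -6 - 15 = -21$)
$L{\left(n \right)} = \left(5 + n\right)^{2}$ ($L{\left(n \right)} = \left(5 + n\right) \left(5 + n\right) = \left(5 + n\right)^{2}$)
$L{\left(-3 \right)} \left(-7 - 9\right) V = \left(5 - 3\right)^{2} \left(-7 - 9\right) \left(-21\right) = 2^{2} \left(-16\right) \left(-21\right) = 4 \left(-16\right) \left(-21\right) = \left(-64\right) \left(-21\right) = 1344$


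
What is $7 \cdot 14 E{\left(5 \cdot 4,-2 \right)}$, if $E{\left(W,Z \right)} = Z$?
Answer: $-196$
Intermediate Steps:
$7 \cdot 14 E{\left(5 \cdot 4,-2 \right)} = 7 \cdot 14 \left(-2\right) = 98 \left(-2\right) = -196$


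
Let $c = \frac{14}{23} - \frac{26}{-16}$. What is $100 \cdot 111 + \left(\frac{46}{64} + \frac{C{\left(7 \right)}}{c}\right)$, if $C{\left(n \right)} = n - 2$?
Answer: $\frac{146026093}{13152} \approx 11103.0$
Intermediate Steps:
$C{\left(n \right)} = -2 + n$ ($C{\left(n \right)} = n - 2 = -2 + n$)
$c = \frac{411}{184}$ ($c = 14 \cdot \frac{1}{23} - - \frac{13}{8} = \frac{14}{23} + \frac{13}{8} = \frac{411}{184} \approx 2.2337$)
$100 \cdot 111 + \left(\frac{46}{64} + \frac{C{\left(7 \right)}}{c}\right) = 100 \cdot 111 + \left(\frac{46}{64} + \frac{-2 + 7}{\frac{411}{184}}\right) = 11100 + \left(46 \cdot \frac{1}{64} + 5 \cdot \frac{184}{411}\right) = 11100 + \left(\frac{23}{32} + \frac{920}{411}\right) = 11100 + \frac{38893}{13152} = \frac{146026093}{13152}$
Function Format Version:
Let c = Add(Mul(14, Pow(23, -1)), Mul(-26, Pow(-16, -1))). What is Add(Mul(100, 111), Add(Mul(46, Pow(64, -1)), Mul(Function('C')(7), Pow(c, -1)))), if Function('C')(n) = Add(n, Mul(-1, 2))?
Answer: Rational(146026093, 13152) ≈ 11103.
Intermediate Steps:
Function('C')(n) = Add(-2, n) (Function('C')(n) = Add(n, -2) = Add(-2, n))
c = Rational(411, 184) (c = Add(Mul(14, Rational(1, 23)), Mul(-26, Rational(-1, 16))) = Add(Rational(14, 23), Rational(13, 8)) = Rational(411, 184) ≈ 2.2337)
Add(Mul(100, 111), Add(Mul(46, Pow(64, -1)), Mul(Function('C')(7), Pow(c, -1)))) = Add(Mul(100, 111), Add(Mul(46, Pow(64, -1)), Mul(Add(-2, 7), Pow(Rational(411, 184), -1)))) = Add(11100, Add(Mul(46, Rational(1, 64)), Mul(5, Rational(184, 411)))) = Add(11100, Add(Rational(23, 32), Rational(920, 411))) = Add(11100, Rational(38893, 13152)) = Rational(146026093, 13152)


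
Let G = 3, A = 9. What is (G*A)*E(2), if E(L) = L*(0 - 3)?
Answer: -162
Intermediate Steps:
E(L) = -3*L (E(L) = L*(-3) = -3*L)
(G*A)*E(2) = (3*9)*(-3*2) = 27*(-6) = -162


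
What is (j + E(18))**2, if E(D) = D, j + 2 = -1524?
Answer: 2274064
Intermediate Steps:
j = -1526 (j = -2 - 1524 = -1526)
(j + E(18))**2 = (-1526 + 18)**2 = (-1508)**2 = 2274064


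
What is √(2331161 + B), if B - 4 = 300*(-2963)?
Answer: √1442265 ≈ 1200.9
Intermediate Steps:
B = -888896 (B = 4 + 300*(-2963) = 4 - 888900 = -888896)
√(2331161 + B) = √(2331161 - 888896) = √1442265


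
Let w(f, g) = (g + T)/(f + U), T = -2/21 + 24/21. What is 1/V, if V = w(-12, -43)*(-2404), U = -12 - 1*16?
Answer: -210/529481 ≈ -0.00039661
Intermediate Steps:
U = -28 (U = -12 - 16 = -28)
T = 22/21 (T = -2*1/21 + 24*(1/21) = -2/21 + 8/7 = 22/21 ≈ 1.0476)
w(f, g) = (22/21 + g)/(-28 + f) (w(f, g) = (g + 22/21)/(f - 28) = (22/21 + g)/(-28 + f))
V = -529481/210 (V = ((22/21 - 43)/(-28 - 12))*(-2404) = (-881/21/(-40))*(-2404) = -1/40*(-881/21)*(-2404) = (881/840)*(-2404) = -529481/210 ≈ -2521.3)
1/V = 1/(-529481/210) = -210/529481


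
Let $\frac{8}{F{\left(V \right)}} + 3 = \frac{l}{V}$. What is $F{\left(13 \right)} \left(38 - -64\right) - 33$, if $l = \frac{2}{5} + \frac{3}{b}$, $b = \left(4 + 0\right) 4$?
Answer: $- \frac{950049}{3073} \approx -309.16$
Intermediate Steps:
$b = 16$ ($b = 4 \cdot 4 = 16$)
$l = \frac{47}{80}$ ($l = \frac{2}{5} + \frac{3}{16} = \frac{47}{80} \approx 0.5875$)
$F{\left(V \right)} = \frac{8}{-3 + \frac{47}{80 V}}$
$F{\left(13 \right)} \left(38 - -64\right) - 33 = 640 \cdot 13 \frac{1}{47 - 3120} \left(38 - -64\right) - 33 = 640 \cdot 13 \frac{1}{47 - 3120} \left(38 + 64\right) - 33 = 640 \cdot 13 \frac{1}{-3073} \cdot 102 - 33 = 640 \cdot 13 \left(- \frac{1}{3073}\right) 102 - 33 = \left(- \frac{8320}{3073}\right) 102 - 33 = - \frac{848640}{3073} - 33 = - \frac{950049}{3073}$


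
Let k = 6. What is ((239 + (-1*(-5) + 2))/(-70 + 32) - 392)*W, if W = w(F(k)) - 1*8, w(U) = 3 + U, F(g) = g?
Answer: -7571/19 ≈ -398.47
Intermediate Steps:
W = 1 (W = (3 + 6) - 1*8 = 9 - 8 = 1)
((239 + (-1*(-5) + 2))/(-70 + 32) - 392)*W = ((239 + (-1*(-5) + 2))/(-70 + 32) - 392)*1 = ((239 + (5 + 2))/(-38) - 392)*1 = ((239 + 7)*(-1/38) - 392)*1 = (246*(-1/38) - 392)*1 = (-123/19 - 392)*1 = -7571/19*1 = -7571/19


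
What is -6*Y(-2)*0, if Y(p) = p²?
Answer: 0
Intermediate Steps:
-6*Y(-2)*0 = -6*(-2)²*0 = -6*4*0 = -24*0 = 0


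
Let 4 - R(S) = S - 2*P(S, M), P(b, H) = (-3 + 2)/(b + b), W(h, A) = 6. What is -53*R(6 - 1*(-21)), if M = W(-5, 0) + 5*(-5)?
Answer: 32966/27 ≈ 1221.0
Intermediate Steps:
M = -19 (M = 6 + 5*(-5) = 6 - 25 = -19)
P(b, H) = -1/(2*b)
R(S) = 4 - S - 1/S (R(S) = 4 - (S - (-1)/S) = 4 - (S + 1/S) = 4 + (-S - 1/S) = 4 - S - 1/S)
-53*R(6 - 1*(-21)) = -53*(4 - (6 - 1*(-21)) - 1/(6 - 1*(-21))) = -53*(4 - (6 + 21) - 1/(6 + 21)) = -53*(4 - 1*27 - 1/27) = -53*(4 - 27 - 1*1/27) = -53*(4 - 27 - 1/27) = -53*(-622/27) = 32966/27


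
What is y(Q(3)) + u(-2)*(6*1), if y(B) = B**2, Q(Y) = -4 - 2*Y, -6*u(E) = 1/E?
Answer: 201/2 ≈ 100.50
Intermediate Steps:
u(E) = -1/(6*E)
y(Q(3)) + u(-2)*(6*1) = (-4 - 2*3)**2 + (-1/6/(-2))*(6*1) = (-4 - 6)**2 - 1/6*(-1/2)*6 = (-10)**2 + (1/12)*6 = 100 + 1/2 = 201/2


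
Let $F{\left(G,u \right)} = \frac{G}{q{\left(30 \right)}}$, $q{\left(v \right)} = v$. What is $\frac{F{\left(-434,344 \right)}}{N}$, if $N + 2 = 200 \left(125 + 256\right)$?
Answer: $- \frac{7}{36870} \approx -0.00018986$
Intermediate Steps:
$N = 76198$ ($N = -2 + 200 \left(125 + 256\right) = -2 + 200 \cdot 381 = -2 + 76200 = 76198$)
$F{\left(G,u \right)} = \frac{G}{30}$
$\frac{F{\left(-434,344 \right)}}{N} = \frac{\frac{1}{30} \left(-434\right)}{76198} = \left(- \frac{217}{15}\right) \frac{1}{76198} = - \frac{7}{36870}$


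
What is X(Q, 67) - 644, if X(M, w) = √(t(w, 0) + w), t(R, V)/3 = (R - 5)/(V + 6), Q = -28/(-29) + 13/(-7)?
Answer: -644 + 7*√2 ≈ -634.10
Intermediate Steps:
Q = -181/203 (Q = -28*(-1/29) + 13*(-⅐) = 28/29 - 13/7 = -181/203 ≈ -0.89163)
t(R, V) = 3*(-5 + R)/(6 + V) (t(R, V) = 3*((R - 5)/(V + 6)) = 3*((-5 + R)/(6 + V)) = 3*(-5 + R)/(6 + V))
X(M, w) = √(-5/2 + 3*w/2) (X(M, w) = √(3*(-5 + w)/(6 + 0) + w) = √(3*(-5 + w)/6 + w) = √(3*(⅙)*(-5 + w) + w) = √((-5/2 + w/2) + w) = √(-5/2 + 3*w/2))
X(Q, 67) - 644 = √(-10 + 6*67)/2 - 644 = √(-10 + 402)/2 - 644 = √392/2 - 644 = (14*√2)/2 - 644 = 7*√2 - 644 = -644 + 7*√2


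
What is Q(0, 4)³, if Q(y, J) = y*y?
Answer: 0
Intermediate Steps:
Q(y, J) = y²
Q(0, 4)³ = (0²)³ = 0³ = 0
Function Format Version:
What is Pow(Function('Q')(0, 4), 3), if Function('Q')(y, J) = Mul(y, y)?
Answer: 0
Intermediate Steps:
Function('Q')(y, J) = Pow(y, 2)
Pow(Function('Q')(0, 4), 3) = Pow(Pow(0, 2), 3) = Pow(0, 3) = 0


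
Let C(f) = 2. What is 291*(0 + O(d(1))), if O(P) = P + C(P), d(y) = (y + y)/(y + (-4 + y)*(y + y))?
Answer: 2328/5 ≈ 465.60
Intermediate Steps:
d(y) = 2*y/(y + 2*y*(-4 + y)) (d(y) = (2*y)/(y + (-4 + y)*(2*y)) = (2*y)/(y + 2*y*(-4 + y)) = 2*y/(y + 2*y*(-4 + y)))
O(P) = 2 + P (O(P) = P + 2 = 2 + P)
291*(0 + O(d(1))) = 291*(0 + (2 + 2/(-7 + 2*1))) = 291*(0 + (2 + 2/(-7 + 2))) = 291*(0 + (2 + 2/(-5))) = 291*(0 + (2 + 2*(-⅕))) = 291*(0 + (2 - ⅖)) = 291*(0 + 8/5) = 291*(8/5) = 2328/5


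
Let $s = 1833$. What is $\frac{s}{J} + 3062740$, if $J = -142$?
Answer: $\frac{434907247}{142} \approx 3.0627 \cdot 10^{6}$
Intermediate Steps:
$\frac{s}{J} + 3062740 = \frac{1833}{-142} + 3062740 = 1833 \left(- \frac{1}{142}\right) + 3062740 = - \frac{1833}{142} + 3062740 = \frac{434907247}{142}$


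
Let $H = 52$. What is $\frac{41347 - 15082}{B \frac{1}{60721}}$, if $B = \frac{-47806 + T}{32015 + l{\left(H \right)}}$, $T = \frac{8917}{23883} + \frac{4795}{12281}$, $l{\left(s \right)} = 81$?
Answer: $- \frac{3753443219219845895880}{3505404073369} \approx -1.0708 \cdot 10^{9}$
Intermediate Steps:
$T = \frac{224028662}{293307123}$ ($T = 8917 \cdot \frac{1}{23883} + 4795 \cdot \frac{1}{12281} = \frac{8917}{23883} + \frac{4795}{12281} = \frac{224028662}{293307123} \approx 0.7638$)
$B = - \frac{3505404073369}{2353496354952}$ ($B = \frac{-47806 + \frac{224028662}{293307123}}{32015 + 81} = - \frac{14021616293476}{293307123 \cdot 32096} = \left(- \frac{14021616293476}{293307123}\right) \frac{1}{32096} = - \frac{3505404073369}{2353496354952} \approx -1.4894$)
$\frac{41347 - 15082}{B \frac{1}{60721}} = \frac{41347 - 15082}{\left(- \frac{3505404073369}{2353496354952}\right) \frac{1}{60721}} = \frac{26265}{- \frac{3505404073369}{142906652169040392}} = 26265 \left(- \frac{142906652169040392}{3505404073369}\right) = - \frac{3753443219219845895880}{3505404073369}$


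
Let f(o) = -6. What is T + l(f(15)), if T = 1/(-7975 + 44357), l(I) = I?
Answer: -218291/36382 ≈ -6.0000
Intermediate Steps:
T = 1/36382 ≈ 2.7486e-5
T + l(f(15)) = 1/36382 - 6 = -218291/36382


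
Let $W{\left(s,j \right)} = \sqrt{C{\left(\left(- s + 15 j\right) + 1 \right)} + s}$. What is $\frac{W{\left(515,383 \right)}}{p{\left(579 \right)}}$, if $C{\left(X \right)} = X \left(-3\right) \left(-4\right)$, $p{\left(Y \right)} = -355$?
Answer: $- \frac{\sqrt{63287}}{355} \approx -0.70864$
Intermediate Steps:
$C{\left(X \right)} = 12 X$ ($C{\left(X \right)} = - 3 X \left(-4\right) = 12 X$)
$W{\left(s,j \right)} = \sqrt{12 - 11 s + 180 j}$ ($W{\left(s,j \right)} = \sqrt{12 \left(\left(- s + 15 j\right) + 1\right) + s} = \sqrt{12 \left(1 - s + 15 j\right) + s} = \sqrt{\left(12 - 12 s + 180 j\right) + s} = \sqrt{12 - 11 s + 180 j}$)
$\frac{W{\left(515,383 \right)}}{p{\left(579 \right)}} = \frac{\sqrt{12 - 5665 + 180 \cdot 383}}{-355} = \sqrt{12 - 5665 + 68940} \left(- \frac{1}{355}\right) = \sqrt{63287} \left(- \frac{1}{355}\right) = - \frac{\sqrt{63287}}{355}$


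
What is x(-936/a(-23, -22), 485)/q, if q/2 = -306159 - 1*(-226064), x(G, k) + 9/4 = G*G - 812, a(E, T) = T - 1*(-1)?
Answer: -229783/31397240 ≈ -0.0073186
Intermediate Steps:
a(E, T) = 1 + T (a(E, T) = T + 1 = 1 + T)
x(G, k) = -3257/4 + G**2 (x(G, k) = -9/4 + (G*G - 812) = -9/4 + (G**2 - 812) = -9/4 + (-812 + G**2) = -3257/4 + G**2)
q = -160190 (q = 2*(-306159 - 1*(-226064)) = 2*(-306159 + 226064) = 2*(-80095) = -160190)
x(-936/a(-23, -22), 485)/q = (-3257/4 + (-936/(1 - 22))**2)/(-160190) = (-3257/4 + (-936/(-21))**2)*(-1/160190) = (-3257/4 + (-936*(-1/21))**2)*(-1/160190) = (-3257/4 + (312/7)**2)*(-1/160190) = (-3257/4 + 97344/49)*(-1/160190) = (229783/196)*(-1/160190) = -229783/31397240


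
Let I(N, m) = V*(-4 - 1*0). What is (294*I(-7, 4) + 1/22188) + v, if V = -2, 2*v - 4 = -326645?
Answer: -3571569077/22188 ≈ -1.6097e+5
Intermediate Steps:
v = -326641/2 (v = 2 + (1/2)*(-326645) = 2 - 326645/2 = -326641/2 ≈ -1.6332e+5)
I(N, m) = 8 (I(N, m) = -2*(-4 - 1*0) = -2*(-4 + 0) = -2*(-4) = 8)
(294*I(-7, 4) + 1/22188) + v = (294*8 + 1/22188) - 326641/2 = (2352 + 1/22188) - 326641/2 = 52186177/22188 - 326641/2 = -3571569077/22188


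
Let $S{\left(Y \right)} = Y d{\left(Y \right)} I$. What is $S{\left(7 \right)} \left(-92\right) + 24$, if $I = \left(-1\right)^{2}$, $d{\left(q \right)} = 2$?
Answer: $-1264$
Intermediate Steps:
$I = 1$
$S{\left(Y \right)} = 2 Y$ ($S{\left(Y \right)} = Y 2 \cdot 1 = 2 Y 1 = 2 Y$)
$S{\left(7 \right)} \left(-92\right) + 24 = 2 \cdot 7 \left(-92\right) + 24 = 14 \left(-92\right) + 24 = -1288 + 24 = -1264$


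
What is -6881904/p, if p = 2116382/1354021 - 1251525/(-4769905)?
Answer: -8889426332720552304/2357906443147 ≈ -3.7701e+6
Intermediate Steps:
p = 2357906443147/1291710307601 (p = 2116382*(1/1354021) - 1251525*(-1/4769905) = 2116382/1354021 + 250305/953981 = 2357906443147/1291710307601 ≈ 1.8254)
-6881904/p = -6881904/2357906443147/1291710307601 = -6881904*1291710307601/2357906443147 = -8889426332720552304/2357906443147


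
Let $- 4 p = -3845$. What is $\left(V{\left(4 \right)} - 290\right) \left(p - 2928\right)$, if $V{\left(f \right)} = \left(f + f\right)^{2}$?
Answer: $\frac{888971}{2} \approx 4.4449 \cdot 10^{5}$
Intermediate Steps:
$p = \frac{3845}{4}$ ($p = \left(- \frac{1}{4}\right) \left(-3845\right) = \frac{3845}{4} \approx 961.25$)
$V{\left(f \right)} = 4 f^{2}$ ($V{\left(f \right)} = \left(2 f\right)^{2} = 4 f^{2}$)
$\left(V{\left(4 \right)} - 290\right) \left(p - 2928\right) = \left(4 \cdot 4^{2} - 290\right) \left(\frac{3845}{4} - 2928\right) = \left(4 \cdot 16 - 290\right) \left(- \frac{7867}{4}\right) = \left(64 - 290\right) \left(- \frac{7867}{4}\right) = \left(-226\right) \left(- \frac{7867}{4}\right) = \frac{888971}{2}$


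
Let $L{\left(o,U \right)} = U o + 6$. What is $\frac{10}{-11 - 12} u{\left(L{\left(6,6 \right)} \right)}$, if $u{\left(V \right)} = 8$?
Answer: $- \frac{80}{23} \approx -3.4783$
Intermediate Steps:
$L{\left(o,U \right)} = 6 + U o$
$\frac{10}{-11 - 12} u{\left(L{\left(6,6 \right)} \right)} = \frac{10}{-11 - 12} \cdot 8 = \frac{10}{-23} \cdot 8 = 10 \left(- \frac{1}{23}\right) 8 = \left(- \frac{10}{23}\right) 8 = - \frac{80}{23}$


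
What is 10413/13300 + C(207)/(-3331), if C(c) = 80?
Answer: 33621703/44302300 ≈ 0.75892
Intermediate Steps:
10413/13300 + C(207)/(-3331) = 10413/13300 + 80/(-3331) = 10413*(1/13300) + 80*(-1/3331) = 10413/13300 - 80/3331 = 33621703/44302300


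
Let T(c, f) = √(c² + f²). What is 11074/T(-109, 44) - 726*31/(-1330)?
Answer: 11253/665 + 11074*√13817/13817 ≈ 111.13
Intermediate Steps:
11074/T(-109, 44) - 726*31/(-1330) = 11074/(√((-109)² + 44²)) - 726*31/(-1330) = 11074/(√(11881 + 1936)) - 22506*(-1/1330) = 11074/(√13817) + 11253/665 = 11074*(√13817/13817) + 11253/665 = 11074*√13817/13817 + 11253/665 = 11253/665 + 11074*√13817/13817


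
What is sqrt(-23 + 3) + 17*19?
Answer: 323 + 2*I*sqrt(5) ≈ 323.0 + 4.4721*I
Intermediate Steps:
sqrt(-23 + 3) + 17*19 = sqrt(-20) + 323 = 2*I*sqrt(5) + 323 = 323 + 2*I*sqrt(5)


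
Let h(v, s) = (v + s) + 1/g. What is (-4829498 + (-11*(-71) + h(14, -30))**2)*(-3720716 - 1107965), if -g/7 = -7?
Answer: 49206309174741862/2401 ≈ 2.0494e+13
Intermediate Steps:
g = 49 (g = -7*(-7) = 49)
h(v, s) = 1/49 + s + v (h(v, s) = (v + s) + 1/49 = (s + v) + 1/49 = 1/49 + s + v)
(-4829498 + (-11*(-71) + h(14, -30))**2)*(-3720716 - 1107965) = (-4829498 + (-11*(-71) + (1/49 - 30 + 14))**2)*(-3720716 - 1107965) = (-4829498 + (781 - 783/49)**2)*(-4828681) = (-4829498 + (37486/49)**2)*(-4828681) = (-4829498 + 1405200196/2401)*(-4828681) = -10190424502/2401*(-4828681) = 49206309174741862/2401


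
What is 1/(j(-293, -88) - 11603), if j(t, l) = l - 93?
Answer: -1/11784 ≈ -8.4861e-5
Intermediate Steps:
j(t, l) = -93 + l
1/(j(-293, -88) - 11603) = 1/((-93 - 88) - 11603) = 1/(-181 - 11603) = 1/(-11784) = -1/11784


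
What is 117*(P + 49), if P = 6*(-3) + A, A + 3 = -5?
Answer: 2691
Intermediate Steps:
A = -8 (A = -3 - 5 = -8)
P = -26 (P = 6*(-3) - 8 = -18 - 8 = -26)
117*(P + 49) = 117*(-26 + 49) = 117*23 = 2691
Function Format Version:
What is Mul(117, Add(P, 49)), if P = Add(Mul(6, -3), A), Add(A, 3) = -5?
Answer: 2691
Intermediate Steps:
A = -8 (A = Add(-3, -5) = -8)
P = -26 (P = Add(Mul(6, -3), -8) = Add(-18, -8) = -26)
Mul(117, Add(P, 49)) = Mul(117, Add(-26, 49)) = Mul(117, 23) = 2691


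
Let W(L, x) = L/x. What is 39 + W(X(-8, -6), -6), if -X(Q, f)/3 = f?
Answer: 36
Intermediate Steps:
X(Q, f) = -3*f
39 + W(X(-8, -6), -6) = 39 - 3*(-6)/(-6) = 39 + 18*(-⅙) = 39 - 3 = 36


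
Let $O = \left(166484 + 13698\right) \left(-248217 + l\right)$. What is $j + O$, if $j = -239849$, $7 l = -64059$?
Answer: $- \frac{324613606139}{7} \approx -4.6373 \cdot 10^{10}$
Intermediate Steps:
$l = - \frac{64059}{7}$ ($l = \frac{1}{7} \left(-64059\right) = - \frac{64059}{7} \approx -9151.3$)
$O = - \frac{324611927196}{7}$ ($O = \left(166484 + 13698\right) \left(-248217 - \frac{64059}{7}\right) = 180182 \left(- \frac{1801578}{7}\right) = - \frac{324611927196}{7} \approx -4.6373 \cdot 10^{10}$)
$j + O = -239849 - \frac{324611927196}{7} = - \frac{324613606139}{7}$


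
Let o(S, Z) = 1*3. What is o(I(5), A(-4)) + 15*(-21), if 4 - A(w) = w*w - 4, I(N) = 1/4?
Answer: -312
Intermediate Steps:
I(N) = 1/4
A(w) = 8 - w**2 (A(w) = 4 - (w*w - 4) = 4 - (w**2 - 4) = 4 - (-4 + w**2) = 4 + (4 - w**2) = 8 - w**2)
o(S, Z) = 3
o(I(5), A(-4)) + 15*(-21) = 3 + 15*(-21) = 3 - 315 = -312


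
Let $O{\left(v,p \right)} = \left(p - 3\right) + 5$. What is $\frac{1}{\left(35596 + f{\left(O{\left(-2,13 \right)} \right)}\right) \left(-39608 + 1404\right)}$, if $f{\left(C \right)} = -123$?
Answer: $- \frac{1}{1355210492} \approx -7.3789 \cdot 10^{-10}$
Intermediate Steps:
$O{\left(v,p \right)} = 2 + p$ ($O{\left(v,p \right)} = \left(-3 + p\right) + 5 = 2 + p$)
$\frac{1}{\left(35596 + f{\left(O{\left(-2,13 \right)} \right)}\right) \left(-39608 + 1404\right)} = \frac{1}{\left(35596 - 123\right) \left(-39608 + 1404\right)} = \frac{1}{35473 \left(-38204\right)} = \frac{1}{-1355210492} = - \frac{1}{1355210492}$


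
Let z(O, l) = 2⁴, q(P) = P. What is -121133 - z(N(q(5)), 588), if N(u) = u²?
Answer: -121149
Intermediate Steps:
z(O, l) = 16
-121133 - z(N(q(5)), 588) = -121133 - 1*16 = -121133 - 16 = -121149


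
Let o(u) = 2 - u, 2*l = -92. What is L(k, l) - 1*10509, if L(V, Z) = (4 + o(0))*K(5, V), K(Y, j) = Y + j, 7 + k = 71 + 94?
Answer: -9531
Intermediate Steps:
k = 158 (k = -7 + (71 + 94) = -7 + 165 = 158)
l = -46 (l = (½)*(-92) = -46)
L(V, Z) = 30 + 6*V (L(V, Z) = (4 + (2 - 1*0))*(5 + V) = (4 + (2 + 0))*(5 + V) = (4 + 2)*(5 + V) = 6*(5 + V) = 30 + 6*V)
L(k, l) - 1*10509 = (30 + 6*158) - 1*10509 = (30 + 948) - 10509 = 978 - 10509 = -9531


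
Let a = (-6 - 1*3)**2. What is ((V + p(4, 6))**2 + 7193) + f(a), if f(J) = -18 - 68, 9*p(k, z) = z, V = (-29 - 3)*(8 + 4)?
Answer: 1386463/9 ≈ 1.5405e+5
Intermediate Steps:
V = -384 (V = -32*12 = -384)
p(k, z) = z/9
a = 81 (a = (-6 - 3)**2 = (-9)**2 = 81)
f(J) = -86
((V + p(4, 6))**2 + 7193) + f(a) = ((-384 + (1/9)*6)**2 + 7193) - 86 = ((-384 + 2/3)**2 + 7193) - 86 = ((-1150/3)**2 + 7193) - 86 = (1322500/9 + 7193) - 86 = 1387237/9 - 86 = 1386463/9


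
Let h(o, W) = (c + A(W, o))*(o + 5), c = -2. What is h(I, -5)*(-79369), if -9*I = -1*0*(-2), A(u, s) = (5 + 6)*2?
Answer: -7936900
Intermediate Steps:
A(u, s) = 22 (A(u, s) = 11*2 = 22)
I = 0 (I = -(-1*0)*(-2)/9 = -0*(-2) = -⅑*0 = 0)
h(o, W) = 100 + 20*o (h(o, W) = (-2 + 22)*(o + 5) = 20*(5 + o) = 100 + 20*o)
h(I, -5)*(-79369) = (100 + 20*0)*(-79369) = (100 + 0)*(-79369) = 100*(-79369) = -7936900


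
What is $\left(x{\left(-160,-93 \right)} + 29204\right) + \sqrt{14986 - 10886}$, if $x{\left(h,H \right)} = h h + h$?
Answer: $54644 + 10 \sqrt{41} \approx 54708.0$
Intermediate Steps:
$x{\left(h,H \right)} = h + h^{2}$ ($x{\left(h,H \right)} = h^{2} + h = h + h^{2}$)
$\left(x{\left(-160,-93 \right)} + 29204\right) + \sqrt{14986 - 10886} = \left(- 160 \left(1 - 160\right) + 29204\right) + \sqrt{14986 - 10886} = \left(\left(-160\right) \left(-159\right) + 29204\right) + \sqrt{4100} = \left(25440 + 29204\right) + 10 \sqrt{41} = 54644 + 10 \sqrt{41}$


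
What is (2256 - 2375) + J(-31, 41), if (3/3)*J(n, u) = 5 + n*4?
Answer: -238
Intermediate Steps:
J(n, u) = 5 + 4*n (J(n, u) = 5 + n*4 = 5 + 4*n)
(2256 - 2375) + J(-31, 41) = (2256 - 2375) + (5 + 4*(-31)) = -119 + (5 - 124) = -119 - 119 = -238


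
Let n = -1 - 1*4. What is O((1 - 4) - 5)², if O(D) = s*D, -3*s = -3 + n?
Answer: 4096/9 ≈ 455.11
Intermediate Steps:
n = -5 (n = -1 - 4 = -5)
s = 8/3 (s = -(-3 - 5)/3 = -⅓*(-8) = 8/3 ≈ 2.6667)
O(D) = 8*D/3
O((1 - 4) - 5)² = (8*((1 - 4) - 5)/3)² = (8*(-3 - 5)/3)² = ((8/3)*(-8))² = (-64/3)² = 4096/9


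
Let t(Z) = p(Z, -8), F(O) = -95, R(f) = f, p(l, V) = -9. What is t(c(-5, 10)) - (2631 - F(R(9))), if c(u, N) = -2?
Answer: -2735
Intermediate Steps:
t(Z) = -9
t(c(-5, 10)) - (2631 - F(R(9))) = -9 - (2631 - 1*(-95)) = -9 - (2631 + 95) = -9 - 1*2726 = -9 - 2726 = -2735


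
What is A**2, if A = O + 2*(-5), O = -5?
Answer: 225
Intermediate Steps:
A = -15 (A = -5 + 2*(-5) = -5 - 10 = -15)
A**2 = (-15)**2 = 225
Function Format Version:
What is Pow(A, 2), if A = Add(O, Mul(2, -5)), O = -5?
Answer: 225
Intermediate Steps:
A = -15 (A = Add(-5, Mul(2, -5)) = Add(-5, -10) = -15)
Pow(A, 2) = Pow(-15, 2) = 225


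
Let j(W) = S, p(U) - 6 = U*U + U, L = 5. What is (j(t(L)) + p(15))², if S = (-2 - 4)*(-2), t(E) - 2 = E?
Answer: 66564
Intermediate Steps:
p(U) = 6 + U + U² (p(U) = 6 + (U*U + U) = 6 + (U² + U) = 6 + (U + U²) = 6 + U + U²)
t(E) = 2 + E
S = 12 (S = -6*(-2) = 12)
j(W) = 12
(j(t(L)) + p(15))² = (12 + (6 + 15 + 15²))² = (12 + (6 + 15 + 225))² = (12 + 246)² = 258² = 66564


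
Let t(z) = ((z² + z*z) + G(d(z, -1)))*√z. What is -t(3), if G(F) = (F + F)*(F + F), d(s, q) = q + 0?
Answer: -22*√3 ≈ -38.105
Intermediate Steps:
d(s, q) = q
G(F) = 4*F² (G(F) = (2*F)*(2*F) = 4*F²)
t(z) = √z*(4 + 2*z²) (t(z) = ((z² + z*z) + 4*(-1)²)*√z = ((z² + z²) + 4*1)*√z = (2*z² + 4)*√z = (4 + 2*z²)*√z = √z*(4 + 2*z²))
-t(3) = -2*√3*(2 + 3²) = -2*√3*(2 + 9) = -2*√3*11 = -22*√3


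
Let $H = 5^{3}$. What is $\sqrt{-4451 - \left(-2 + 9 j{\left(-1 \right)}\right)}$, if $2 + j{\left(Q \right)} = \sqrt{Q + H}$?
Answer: $\sqrt{-4431 - 18 \sqrt{31}} \approx 67.314 i$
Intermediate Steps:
$H = 125$
$j{\left(Q \right)} = -2 + \sqrt{125 + Q}$ ($j{\left(Q \right)} = -2 + \sqrt{Q + 125} = -2 + \sqrt{125 + Q}$)
$\sqrt{-4451 - \left(-2 + 9 j{\left(-1 \right)}\right)} = \sqrt{-4451 + \left(2 - 9 \left(-2 + \sqrt{125 - 1}\right)\right)} = \sqrt{-4451 + \left(2 - 9 \left(-2 + \sqrt{124}\right)\right)} = \sqrt{-4451 + \left(2 - 9 \left(-2 + 2 \sqrt{31}\right)\right)} = \sqrt{-4451 + \left(2 + \left(18 - 18 \sqrt{31}\right)\right)} = \sqrt{-4451 + \left(20 - 18 \sqrt{31}\right)} = \sqrt{-4431 - 18 \sqrt{31}}$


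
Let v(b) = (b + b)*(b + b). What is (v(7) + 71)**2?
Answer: 71289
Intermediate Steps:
v(b) = 4*b**2 (v(b) = (2*b)*(2*b) = 4*b**2)
(v(7) + 71)**2 = (4*7**2 + 71)**2 = (4*49 + 71)**2 = (196 + 71)**2 = 267**2 = 71289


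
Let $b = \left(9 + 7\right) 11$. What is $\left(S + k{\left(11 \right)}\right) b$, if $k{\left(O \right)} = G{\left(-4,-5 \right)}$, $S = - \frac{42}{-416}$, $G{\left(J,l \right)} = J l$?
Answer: $\frac{45991}{13} \approx 3537.8$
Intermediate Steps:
$b = 176$ ($b = 16 \cdot 11 = 176$)
$S = \frac{21}{208}$ ($S = \left(-42\right) \left(- \frac{1}{416}\right) = \frac{21}{208} \approx 0.10096$)
$k{\left(O \right)} = 20$ ($k{\left(O \right)} = \left(-4\right) \left(-5\right) = 20$)
$\left(S + k{\left(11 \right)}\right) b = \left(\frac{21}{208} + 20\right) 176 = \frac{4181}{208} \cdot 176 = \frac{45991}{13}$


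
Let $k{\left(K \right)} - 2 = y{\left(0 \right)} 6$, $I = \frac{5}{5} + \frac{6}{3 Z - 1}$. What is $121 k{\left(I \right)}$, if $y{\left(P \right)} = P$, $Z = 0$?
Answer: $242$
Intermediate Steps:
$I = -5$ ($I = \frac{5}{5} + \frac{6}{3 \cdot 0 - 1} = 5 \cdot \frac{1}{5} + \frac{6}{0 - 1} = 1 + \frac{6}{-1} = 1 + 6 \left(-1\right) = 1 - 6 = -5$)
$k{\left(K \right)} = 2$ ($k{\left(K \right)} = 2 + 0 \cdot 6 = 2 + 0 = 2$)
$121 k{\left(I \right)} = 121 \cdot 2 = 242$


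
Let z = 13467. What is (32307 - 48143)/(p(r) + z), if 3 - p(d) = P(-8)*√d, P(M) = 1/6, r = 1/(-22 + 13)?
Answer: -69112738080/58786851601 - 285048*I/58786851601 ≈ -1.1756 - 4.8488e-6*I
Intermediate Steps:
r = -⅑ (r = 1/(-9) = -⅑ ≈ -0.11111)
P(M) = ⅙ (P(M) = 1*(⅙) = ⅙)
p(d) = 3 - √d/6
(32307 - 48143)/(p(r) + z) = (32307 - 48143)/((3 - I/18) + 13467) = -15836/((3 - I/18) + 13467) = -15836*324*(13470 + I/18)/58786851601 = -5130864*(13470 + I/18)/58786851601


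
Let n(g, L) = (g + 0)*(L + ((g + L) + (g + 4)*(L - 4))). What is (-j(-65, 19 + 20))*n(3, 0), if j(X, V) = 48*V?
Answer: 140400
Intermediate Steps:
n(g, L) = g*(g + 2*L + (-4 + L)*(4 + g)) (n(g, L) = g*(L + ((L + g) + (4 + g)*(-4 + L))) = g*(L + ((L + g) + (-4 + L)*(4 + g))) = g*(L + (L + g + (-4 + L)*(4 + g))) = g*(g + 2*L + (-4 + L)*(4 + g)))
(-j(-65, 19 + 20))*n(3, 0) = (-48*(19 + 20))*(3*(-16 - 3*3 + 6*0 + 0*3)) = (-48*39)*(3*(-16 - 9 + 0 + 0)) = (-1*1872)*(3*(-25)) = -1872*(-75) = 140400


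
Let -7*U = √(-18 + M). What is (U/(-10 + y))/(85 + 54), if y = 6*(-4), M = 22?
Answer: 1/16541 ≈ 6.0456e-5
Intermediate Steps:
y = -24
U = -2/7 (U = -√(-18 + 22)/7 = -√4/7 = -⅐*2 = -2/7 ≈ -0.28571)
(U/(-10 + y))/(85 + 54) = (-2/(7*(-10 - 24)))/(85 + 54) = -2/7/(-34)/139 = -2/7*(-1/34)*(1/139) = (1/119)*(1/139) = 1/16541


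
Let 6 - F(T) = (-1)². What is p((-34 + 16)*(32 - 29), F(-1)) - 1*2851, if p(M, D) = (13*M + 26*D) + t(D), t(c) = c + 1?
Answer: -3417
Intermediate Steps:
F(T) = 5 (F(T) = 6 - 1*(-1)² = 6 - 1*1 = 6 - 1 = 5)
t(c) = 1 + c
p(M, D) = 1 + 13*M + 27*D (p(M, D) = (13*M + 26*D) + (1 + D) = 1 + 13*M + 27*D)
p((-34 + 16)*(32 - 29), F(-1)) - 1*2851 = (1 + 13*((-34 + 16)*(32 - 29)) + 27*5) - 1*2851 = (1 + 13*(-18*3) + 135) - 2851 = (1 + 13*(-54) + 135) - 2851 = (1 - 702 + 135) - 2851 = -566 - 2851 = -3417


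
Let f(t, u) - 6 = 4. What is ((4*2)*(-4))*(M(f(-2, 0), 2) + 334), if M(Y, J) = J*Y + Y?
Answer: -11648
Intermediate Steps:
f(t, u) = 10 (f(t, u) = 6 + 4 = 10)
M(Y, J) = Y + J*Y
((4*2)*(-4))*(M(f(-2, 0), 2) + 334) = ((4*2)*(-4))*(10*(1 + 2) + 334) = (8*(-4))*(10*3 + 334) = -32*(30 + 334) = -32*364 = -11648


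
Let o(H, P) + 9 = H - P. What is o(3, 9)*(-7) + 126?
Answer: 231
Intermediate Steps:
o(H, P) = -9 + H - P (o(H, P) = -9 + (H - P) = -9 + H - P)
o(3, 9)*(-7) + 126 = (-9 + 3 - 1*9)*(-7) + 126 = (-9 + 3 - 9)*(-7) + 126 = -15*(-7) + 126 = 105 + 126 = 231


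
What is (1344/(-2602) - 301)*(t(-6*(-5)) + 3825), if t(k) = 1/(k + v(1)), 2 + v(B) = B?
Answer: -43513274798/37729 ≈ -1.1533e+6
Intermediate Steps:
v(B) = -2 + B
t(k) = 1/(-1 + k) (t(k) = 1/(k + (-2 + 1)) = 1/(k - 1) = 1/(-1 + k))
(1344/(-2602) - 301)*(t(-6*(-5)) + 3825) = (1344/(-2602) - 301)*(1/(-1 - 6*(-5)) + 3825) = (1344*(-1/2602) - 301)*(1/(-1 + 30) + 3825) = (-672/1301 - 301)*(1/29 + 3825) = -392273*(1/29 + 3825)/1301 = -392273/1301*110926/29 = -43513274798/37729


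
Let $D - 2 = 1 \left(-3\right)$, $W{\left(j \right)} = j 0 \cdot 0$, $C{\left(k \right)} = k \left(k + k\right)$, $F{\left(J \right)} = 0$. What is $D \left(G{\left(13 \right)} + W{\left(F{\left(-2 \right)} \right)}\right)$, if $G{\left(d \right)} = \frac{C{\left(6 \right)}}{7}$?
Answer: $- \frac{72}{7} \approx -10.286$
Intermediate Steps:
$C{\left(k \right)} = 2 k^{2}$ ($C{\left(k \right)} = k 2 k = 2 k^{2}$)
$W{\left(j \right)} = 0$ ($W{\left(j \right)} = 0 \cdot 0 = 0$)
$D = -1$ ($D = 2 + 1 \left(-3\right) = 2 - 3 = -1$)
$G{\left(d \right)} = \frac{72}{7}$ ($G{\left(d \right)} = \frac{2 \cdot 6^{2}}{7} = 2 \cdot 36 \cdot \frac{1}{7} = 72 \cdot \frac{1}{7} = \frac{72}{7}$)
$D \left(G{\left(13 \right)} + W{\left(F{\left(-2 \right)} \right)}\right) = - (\frac{72}{7} + 0) = \left(-1\right) \frac{72}{7} = - \frac{72}{7}$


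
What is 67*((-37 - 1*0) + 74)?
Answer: 2479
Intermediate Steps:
67*((-37 - 1*0) + 74) = 67*((-37 + 0) + 74) = 67*(-37 + 74) = 67*37 = 2479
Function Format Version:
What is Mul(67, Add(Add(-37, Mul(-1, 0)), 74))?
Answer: 2479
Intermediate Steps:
Mul(67, Add(Add(-37, Mul(-1, 0)), 74)) = Mul(67, Add(Add(-37, 0), 74)) = Mul(67, Add(-37, 74)) = Mul(67, 37) = 2479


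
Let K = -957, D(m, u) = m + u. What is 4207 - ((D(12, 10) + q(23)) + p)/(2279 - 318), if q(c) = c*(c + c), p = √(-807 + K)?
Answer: 8248847/1961 - 42*I/1961 ≈ 4206.5 - 0.021418*I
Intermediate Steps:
p = 42*I (p = √(-807 - 957) = √(-1764) = 42*I ≈ 42.0*I)
q(c) = 2*c² (q(c) = c*(2*c) = 2*c²)
4207 - ((D(12, 10) + q(23)) + p)/(2279 - 318) = 4207 - (((12 + 10) + 2*23²) + 42*I)/(2279 - 318) = 4207 - ((22 + 2*529) + 42*I)/1961 = 4207 - ((22 + 1058) + 42*I)/1961 = 4207 - (1080 + 42*I)/1961 = 4207 - (1080/1961 + 42*I/1961) = 4207 + (-1080/1961 - 42*I/1961) = 8248847/1961 - 42*I/1961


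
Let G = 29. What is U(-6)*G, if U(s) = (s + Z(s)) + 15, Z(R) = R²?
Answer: 1305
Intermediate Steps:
U(s) = 15 + s + s² (U(s) = (s + s²) + 15 = 15 + s + s²)
U(-6)*G = (15 - 6 + (-6)²)*29 = (15 - 6 + 36)*29 = 45*29 = 1305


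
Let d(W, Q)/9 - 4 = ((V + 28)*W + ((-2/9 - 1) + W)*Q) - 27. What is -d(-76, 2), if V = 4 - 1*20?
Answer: 9805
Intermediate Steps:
V = -16 (V = 4 - 20 = -16)
d(W, Q) = -207 + 108*W + 9*Q*(-11/9 + W) (d(W, Q) = 36 + 9*(((-16 + 28)*W + ((-2/9 - 1) + W)*Q) - 27) = 36 + 9*((12*W + ((-2*⅑ - 1) + W)*Q) - 27) = 36 + 9*((12*W + ((-2/9 - 1) + W)*Q) - 27) = 36 + 9*((12*W + (-11/9 + W)*Q) - 27) = 36 + 9*((12*W + Q*(-11/9 + W)) - 27) = 36 + 9*(-27 + 12*W + Q*(-11/9 + W)) = 36 + (-243 + 108*W + 9*Q*(-11/9 + W)) = -207 + 108*W + 9*Q*(-11/9 + W))
-d(-76, 2) = -(-207 - 11*2 + 108*(-76) + 9*2*(-76)) = -(-207 - 22 - 8208 - 1368) = -1*(-9805) = 9805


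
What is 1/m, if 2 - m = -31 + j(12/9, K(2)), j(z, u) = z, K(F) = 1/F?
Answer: 3/95 ≈ 0.031579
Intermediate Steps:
m = 95/3 (m = 2 - (-31 + 12/9) = 2 - (-31 + 12*(1/9)) = 2 - (-31 + 4/3) = 2 - 1*(-89/3) = 2 + 89/3 = 95/3 ≈ 31.667)
1/m = 1/(95/3) = 3/95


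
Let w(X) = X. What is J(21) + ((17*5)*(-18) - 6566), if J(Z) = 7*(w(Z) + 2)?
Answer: -7935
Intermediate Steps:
J(Z) = 14 + 7*Z (J(Z) = 7*(Z + 2) = 7*(2 + Z) = 14 + 7*Z)
J(21) + ((17*5)*(-18) - 6566) = (14 + 7*21) + ((17*5)*(-18) - 6566) = (14 + 147) + (85*(-18) - 6566) = 161 + (-1530 - 6566) = 161 - 8096 = -7935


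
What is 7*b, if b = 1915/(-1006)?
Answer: -13405/1006 ≈ -13.325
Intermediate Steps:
b = -1915/1006 (b = 1915*(-1/1006) = -1915/1006 ≈ -1.9036)
7*b = 7*(-1915/1006) = -13405/1006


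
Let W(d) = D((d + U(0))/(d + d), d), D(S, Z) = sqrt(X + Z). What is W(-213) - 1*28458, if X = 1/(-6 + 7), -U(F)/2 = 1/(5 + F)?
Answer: -28458 + 2*I*sqrt(53) ≈ -28458.0 + 14.56*I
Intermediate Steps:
U(F) = -2/(5 + F)
X = 1 (X = 1/1 = 1)
D(S, Z) = sqrt(1 + Z)
W(d) = sqrt(1 + d)
W(-213) - 1*28458 = sqrt(1 - 213) - 1*28458 = sqrt(-212) - 28458 = 2*I*sqrt(53) - 28458 = -28458 + 2*I*sqrt(53)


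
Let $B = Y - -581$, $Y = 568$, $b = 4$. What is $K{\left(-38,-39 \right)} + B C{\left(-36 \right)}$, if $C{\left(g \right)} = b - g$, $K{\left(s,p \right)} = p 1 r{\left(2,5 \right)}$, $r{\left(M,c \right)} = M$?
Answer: $45882$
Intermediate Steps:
$K{\left(s,p \right)} = 2 p$ ($K{\left(s,p \right)} = p 1 \cdot 2 = p 2 = 2 p$)
$B = 1149$ ($B = 568 - -581 = 568 + 581 = 1149$)
$C{\left(g \right)} = 4 - g$
$K{\left(-38,-39 \right)} + B C{\left(-36 \right)} = 2 \left(-39\right) + 1149 \left(4 - -36\right) = -78 + 1149 \left(4 + 36\right) = -78 + 1149 \cdot 40 = -78 + 45960 = 45882$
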